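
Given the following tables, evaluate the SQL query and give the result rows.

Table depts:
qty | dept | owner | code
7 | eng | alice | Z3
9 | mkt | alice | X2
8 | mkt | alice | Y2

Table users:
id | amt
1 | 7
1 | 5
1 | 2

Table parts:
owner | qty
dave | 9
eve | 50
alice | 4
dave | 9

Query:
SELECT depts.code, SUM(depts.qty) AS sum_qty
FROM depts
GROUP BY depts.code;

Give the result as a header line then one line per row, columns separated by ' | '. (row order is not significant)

After GROUP BY (3 rows):
depts.code | sum_qty
Z3 | 7
X2 | 9
Y2 | 8

== RESULT ==
depts.code | sum_qty
Z3 | 7
X2 | 9
Y2 | 8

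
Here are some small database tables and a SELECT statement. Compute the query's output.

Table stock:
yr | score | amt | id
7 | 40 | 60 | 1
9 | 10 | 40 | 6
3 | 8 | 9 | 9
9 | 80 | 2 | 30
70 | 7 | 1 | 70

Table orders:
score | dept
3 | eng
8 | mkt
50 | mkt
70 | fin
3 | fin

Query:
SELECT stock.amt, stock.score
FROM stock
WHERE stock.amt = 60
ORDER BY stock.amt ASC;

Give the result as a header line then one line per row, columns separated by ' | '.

== RESULT ==
stock.amt | stock.score
60 | 40

Derivation:
After WHERE (1 rows):
stock.yr | stock.score | stock.amt | stock.id
7 | 40 | 60 | 1
After SELECT (1 rows):
stock.amt | stock.score
60 | 40
After ORDER BY (1 rows):
stock.amt | stock.score
60 | 40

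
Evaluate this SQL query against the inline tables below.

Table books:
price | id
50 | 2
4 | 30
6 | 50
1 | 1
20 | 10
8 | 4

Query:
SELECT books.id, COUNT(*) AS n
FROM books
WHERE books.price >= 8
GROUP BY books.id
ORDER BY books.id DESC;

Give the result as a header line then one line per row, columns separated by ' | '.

== RESULT ==
books.id | n
10 | 1
4 | 1
2 | 1

Derivation:
After WHERE (3 rows):
books.price | books.id
50 | 2
20 | 10
8 | 4
After GROUP BY (3 rows):
books.id | n
2 | 1
10 | 1
4 | 1
After ORDER BY (3 rows):
books.id | n
10 | 1
4 | 1
2 | 1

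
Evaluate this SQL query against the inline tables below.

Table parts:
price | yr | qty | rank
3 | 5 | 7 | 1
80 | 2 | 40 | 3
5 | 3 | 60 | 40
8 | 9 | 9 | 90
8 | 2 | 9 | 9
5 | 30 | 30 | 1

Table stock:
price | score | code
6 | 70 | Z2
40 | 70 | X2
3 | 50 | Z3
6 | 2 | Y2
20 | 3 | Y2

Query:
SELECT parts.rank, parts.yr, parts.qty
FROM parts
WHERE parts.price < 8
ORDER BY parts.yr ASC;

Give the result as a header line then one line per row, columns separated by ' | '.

After WHERE (3 rows):
parts.price | parts.yr | parts.qty | parts.rank
3 | 5 | 7 | 1
5 | 3 | 60 | 40
5 | 30 | 30 | 1
After SELECT (3 rows):
parts.rank | parts.yr | parts.qty
1 | 5 | 7
40 | 3 | 60
1 | 30 | 30
After ORDER BY (3 rows):
parts.rank | parts.yr | parts.qty
40 | 3 | 60
1 | 5 | 7
1 | 30 | 30

== RESULT ==
parts.rank | parts.yr | parts.qty
40 | 3 | 60
1 | 5 | 7
1 | 30 | 30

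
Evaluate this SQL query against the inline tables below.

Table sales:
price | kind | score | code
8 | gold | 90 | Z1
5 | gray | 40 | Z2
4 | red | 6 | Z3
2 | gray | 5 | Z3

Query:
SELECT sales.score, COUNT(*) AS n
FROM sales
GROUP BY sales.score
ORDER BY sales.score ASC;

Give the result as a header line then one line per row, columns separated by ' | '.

== RESULT ==
sales.score | n
5 | 1
6 | 1
40 | 1
90 | 1

Derivation:
After GROUP BY (4 rows):
sales.score | n
90 | 1
40 | 1
6 | 1
5 | 1
After ORDER BY (4 rows):
sales.score | n
5 | 1
6 | 1
40 | 1
90 | 1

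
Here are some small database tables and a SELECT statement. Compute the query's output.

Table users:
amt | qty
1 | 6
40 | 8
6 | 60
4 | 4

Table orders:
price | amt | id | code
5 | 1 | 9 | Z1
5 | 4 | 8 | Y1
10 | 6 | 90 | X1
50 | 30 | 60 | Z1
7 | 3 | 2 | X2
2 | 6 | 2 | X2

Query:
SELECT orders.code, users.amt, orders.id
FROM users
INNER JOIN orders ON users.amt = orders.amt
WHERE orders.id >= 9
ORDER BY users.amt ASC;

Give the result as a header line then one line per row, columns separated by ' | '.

After JOIN orders (4 rows):
users.amt | users.qty | orders.price | orders.amt | orders.id | orders.code
1 | 6 | 5 | 1 | 9 | Z1
6 | 60 | 10 | 6 | 90 | X1
6 | 60 | 2 | 6 | 2 | X2
4 | 4 | 5 | 4 | 8 | Y1
After WHERE (2 rows):
users.amt | users.qty | orders.price | orders.amt | orders.id | orders.code
1 | 6 | 5 | 1 | 9 | Z1
6 | 60 | 10 | 6 | 90 | X1
After SELECT (2 rows):
orders.code | users.amt | orders.id
Z1 | 1 | 9
X1 | 6 | 90
After ORDER BY (2 rows):
orders.code | users.amt | orders.id
Z1 | 1 | 9
X1 | 6 | 90

== RESULT ==
orders.code | users.amt | orders.id
Z1 | 1 | 9
X1 | 6 | 90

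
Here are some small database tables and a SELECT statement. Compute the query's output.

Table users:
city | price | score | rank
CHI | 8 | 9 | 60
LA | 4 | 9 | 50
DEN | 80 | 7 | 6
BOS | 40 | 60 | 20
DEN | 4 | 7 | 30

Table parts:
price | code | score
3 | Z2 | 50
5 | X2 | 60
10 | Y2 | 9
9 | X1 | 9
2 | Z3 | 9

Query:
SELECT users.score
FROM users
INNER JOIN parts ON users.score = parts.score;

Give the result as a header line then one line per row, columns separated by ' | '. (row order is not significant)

After JOIN parts (7 rows):
users.city | users.price | users.score | users.rank | parts.price | parts.code | parts.score
CHI | 8 | 9 | 60 | 10 | Y2 | 9
CHI | 8 | 9 | 60 | 9 | X1 | 9
CHI | 8 | 9 | 60 | 2 | Z3 | 9
LA | 4 | 9 | 50 | 10 | Y2 | 9
LA | 4 | 9 | 50 | 9 | X1 | 9
LA | 4 | 9 | 50 | 2 | Z3 | 9
BOS | 40 | 60 | 20 | 5 | X2 | 60
After SELECT (7 rows):
users.score
9
9
9
9
9
9
60

== RESULT ==
users.score
9
9
9
9
9
9
60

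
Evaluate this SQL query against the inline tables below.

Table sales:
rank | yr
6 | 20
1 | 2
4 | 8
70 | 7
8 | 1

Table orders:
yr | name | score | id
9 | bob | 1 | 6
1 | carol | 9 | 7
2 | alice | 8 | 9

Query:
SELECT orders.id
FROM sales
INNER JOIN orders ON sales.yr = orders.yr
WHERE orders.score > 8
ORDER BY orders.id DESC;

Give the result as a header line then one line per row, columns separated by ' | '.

== RESULT ==
orders.id
7

Derivation:
After JOIN orders (2 rows):
sales.rank | sales.yr | orders.yr | orders.name | orders.score | orders.id
1 | 2 | 2 | alice | 8 | 9
8 | 1 | 1 | carol | 9 | 7
After WHERE (1 rows):
sales.rank | sales.yr | orders.yr | orders.name | orders.score | orders.id
8 | 1 | 1 | carol | 9 | 7
After SELECT (1 rows):
orders.id
7
After ORDER BY (1 rows):
orders.id
7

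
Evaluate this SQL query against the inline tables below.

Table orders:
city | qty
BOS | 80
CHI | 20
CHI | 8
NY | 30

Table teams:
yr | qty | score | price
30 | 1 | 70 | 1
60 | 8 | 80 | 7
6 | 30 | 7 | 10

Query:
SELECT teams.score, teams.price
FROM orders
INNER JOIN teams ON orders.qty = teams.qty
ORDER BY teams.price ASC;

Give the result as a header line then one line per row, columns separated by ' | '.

== RESULT ==
teams.score | teams.price
80 | 7
7 | 10

Derivation:
After JOIN teams (2 rows):
orders.city | orders.qty | teams.yr | teams.qty | teams.score | teams.price
CHI | 8 | 60 | 8 | 80 | 7
NY | 30 | 6 | 30 | 7 | 10
After SELECT (2 rows):
teams.score | teams.price
80 | 7
7 | 10
After ORDER BY (2 rows):
teams.score | teams.price
80 | 7
7 | 10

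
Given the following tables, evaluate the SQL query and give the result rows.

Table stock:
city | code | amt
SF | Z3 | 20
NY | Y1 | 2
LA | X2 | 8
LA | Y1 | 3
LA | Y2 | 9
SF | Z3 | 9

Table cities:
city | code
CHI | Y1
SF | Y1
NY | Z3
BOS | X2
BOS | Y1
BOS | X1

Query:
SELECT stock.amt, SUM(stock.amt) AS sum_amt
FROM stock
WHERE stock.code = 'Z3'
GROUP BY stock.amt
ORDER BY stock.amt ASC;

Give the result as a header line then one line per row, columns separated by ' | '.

After WHERE (2 rows):
stock.city | stock.code | stock.amt
SF | Z3 | 20
SF | Z3 | 9
After GROUP BY (2 rows):
stock.amt | sum_amt
20 | 20
9 | 9
After ORDER BY (2 rows):
stock.amt | sum_amt
9 | 9
20 | 20

== RESULT ==
stock.amt | sum_amt
9 | 9
20 | 20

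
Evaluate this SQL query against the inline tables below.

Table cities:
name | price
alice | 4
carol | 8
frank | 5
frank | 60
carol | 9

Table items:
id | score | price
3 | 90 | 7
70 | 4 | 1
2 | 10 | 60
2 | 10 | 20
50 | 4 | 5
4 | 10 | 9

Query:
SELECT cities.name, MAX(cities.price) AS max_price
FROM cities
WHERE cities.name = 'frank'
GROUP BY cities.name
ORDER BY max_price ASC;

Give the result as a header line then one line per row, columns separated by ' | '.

== RESULT ==
cities.name | max_price
frank | 60

Derivation:
After WHERE (2 rows):
cities.name | cities.price
frank | 5
frank | 60
After GROUP BY (1 rows):
cities.name | max_price
frank | 60
After ORDER BY (1 rows):
cities.name | max_price
frank | 60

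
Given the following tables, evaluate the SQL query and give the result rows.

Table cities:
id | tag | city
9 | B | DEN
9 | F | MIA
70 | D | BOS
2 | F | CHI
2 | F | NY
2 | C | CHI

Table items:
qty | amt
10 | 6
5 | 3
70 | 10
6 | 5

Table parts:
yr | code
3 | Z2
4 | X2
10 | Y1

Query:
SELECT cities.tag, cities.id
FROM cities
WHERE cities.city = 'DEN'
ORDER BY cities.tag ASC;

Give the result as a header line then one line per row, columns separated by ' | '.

== RESULT ==
cities.tag | cities.id
B | 9

Derivation:
After WHERE (1 rows):
cities.id | cities.tag | cities.city
9 | B | DEN
After SELECT (1 rows):
cities.tag | cities.id
B | 9
After ORDER BY (1 rows):
cities.tag | cities.id
B | 9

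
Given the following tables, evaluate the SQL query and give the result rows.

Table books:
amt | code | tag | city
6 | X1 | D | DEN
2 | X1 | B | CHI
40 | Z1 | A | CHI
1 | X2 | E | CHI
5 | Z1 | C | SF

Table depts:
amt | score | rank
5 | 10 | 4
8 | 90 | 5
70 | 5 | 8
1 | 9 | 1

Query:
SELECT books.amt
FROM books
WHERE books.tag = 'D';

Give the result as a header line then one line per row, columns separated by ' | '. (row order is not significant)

== RESULT ==
books.amt
6

Derivation:
After WHERE (1 rows):
books.amt | books.code | books.tag | books.city
6 | X1 | D | DEN
After SELECT (1 rows):
books.amt
6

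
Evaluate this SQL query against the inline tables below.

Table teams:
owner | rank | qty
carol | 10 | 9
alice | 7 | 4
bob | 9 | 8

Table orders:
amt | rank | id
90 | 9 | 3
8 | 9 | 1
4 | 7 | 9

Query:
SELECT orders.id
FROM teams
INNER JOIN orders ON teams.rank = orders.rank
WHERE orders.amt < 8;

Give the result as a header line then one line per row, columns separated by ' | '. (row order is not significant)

After JOIN orders (3 rows):
teams.owner | teams.rank | teams.qty | orders.amt | orders.rank | orders.id
alice | 7 | 4 | 4 | 7 | 9
bob | 9 | 8 | 90 | 9 | 3
bob | 9 | 8 | 8 | 9 | 1
After WHERE (1 rows):
teams.owner | teams.rank | teams.qty | orders.amt | orders.rank | orders.id
alice | 7 | 4 | 4 | 7 | 9
After SELECT (1 rows):
orders.id
9

== RESULT ==
orders.id
9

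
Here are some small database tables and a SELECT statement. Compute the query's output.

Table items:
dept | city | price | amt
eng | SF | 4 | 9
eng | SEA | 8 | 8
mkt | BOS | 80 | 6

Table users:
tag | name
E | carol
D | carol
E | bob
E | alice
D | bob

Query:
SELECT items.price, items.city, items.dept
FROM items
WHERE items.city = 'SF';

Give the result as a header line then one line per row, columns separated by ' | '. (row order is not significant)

After WHERE (1 rows):
items.dept | items.city | items.price | items.amt
eng | SF | 4 | 9
After SELECT (1 rows):
items.price | items.city | items.dept
4 | SF | eng

== RESULT ==
items.price | items.city | items.dept
4 | SF | eng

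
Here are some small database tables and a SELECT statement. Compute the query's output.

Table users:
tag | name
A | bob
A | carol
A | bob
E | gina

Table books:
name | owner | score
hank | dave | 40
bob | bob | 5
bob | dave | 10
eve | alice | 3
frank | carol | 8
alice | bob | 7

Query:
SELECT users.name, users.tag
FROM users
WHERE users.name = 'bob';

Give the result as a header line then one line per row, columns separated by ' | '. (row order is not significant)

== RESULT ==
users.name | users.tag
bob | A
bob | A

Derivation:
After WHERE (2 rows):
users.tag | users.name
A | bob
A | bob
After SELECT (2 rows):
users.name | users.tag
bob | A
bob | A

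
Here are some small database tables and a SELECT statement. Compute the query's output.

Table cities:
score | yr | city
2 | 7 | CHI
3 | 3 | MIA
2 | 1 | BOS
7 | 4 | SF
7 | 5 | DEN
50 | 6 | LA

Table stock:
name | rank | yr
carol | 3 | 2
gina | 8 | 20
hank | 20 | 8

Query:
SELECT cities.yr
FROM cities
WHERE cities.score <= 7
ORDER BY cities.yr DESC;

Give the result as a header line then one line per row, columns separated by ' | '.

After WHERE (5 rows):
cities.score | cities.yr | cities.city
2 | 7 | CHI
3 | 3 | MIA
2 | 1 | BOS
7 | 4 | SF
7 | 5 | DEN
After SELECT (5 rows):
cities.yr
7
3
1
4
5
After ORDER BY (5 rows):
cities.yr
7
5
4
3
1

== RESULT ==
cities.yr
7
5
4
3
1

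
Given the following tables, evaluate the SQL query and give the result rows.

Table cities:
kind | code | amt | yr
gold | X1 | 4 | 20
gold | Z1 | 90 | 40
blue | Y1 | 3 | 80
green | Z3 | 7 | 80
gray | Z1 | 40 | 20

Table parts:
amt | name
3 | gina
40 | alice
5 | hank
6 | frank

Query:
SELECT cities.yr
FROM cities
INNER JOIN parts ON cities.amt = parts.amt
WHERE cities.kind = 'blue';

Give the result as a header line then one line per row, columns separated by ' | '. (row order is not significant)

== RESULT ==
cities.yr
80

Derivation:
After JOIN parts (2 rows):
cities.kind | cities.code | cities.amt | cities.yr | parts.amt | parts.name
blue | Y1 | 3 | 80 | 3 | gina
gray | Z1 | 40 | 20 | 40 | alice
After WHERE (1 rows):
cities.kind | cities.code | cities.amt | cities.yr | parts.amt | parts.name
blue | Y1 | 3 | 80 | 3 | gina
After SELECT (1 rows):
cities.yr
80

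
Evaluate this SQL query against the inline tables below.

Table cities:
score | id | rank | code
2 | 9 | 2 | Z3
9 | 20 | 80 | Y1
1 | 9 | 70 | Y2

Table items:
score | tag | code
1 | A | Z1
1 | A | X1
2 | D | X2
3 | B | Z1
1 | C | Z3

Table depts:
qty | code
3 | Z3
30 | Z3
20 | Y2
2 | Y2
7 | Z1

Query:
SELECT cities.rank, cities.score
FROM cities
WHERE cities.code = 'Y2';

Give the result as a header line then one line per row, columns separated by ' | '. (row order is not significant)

== RESULT ==
cities.rank | cities.score
70 | 1

Derivation:
After WHERE (1 rows):
cities.score | cities.id | cities.rank | cities.code
1 | 9 | 70 | Y2
After SELECT (1 rows):
cities.rank | cities.score
70 | 1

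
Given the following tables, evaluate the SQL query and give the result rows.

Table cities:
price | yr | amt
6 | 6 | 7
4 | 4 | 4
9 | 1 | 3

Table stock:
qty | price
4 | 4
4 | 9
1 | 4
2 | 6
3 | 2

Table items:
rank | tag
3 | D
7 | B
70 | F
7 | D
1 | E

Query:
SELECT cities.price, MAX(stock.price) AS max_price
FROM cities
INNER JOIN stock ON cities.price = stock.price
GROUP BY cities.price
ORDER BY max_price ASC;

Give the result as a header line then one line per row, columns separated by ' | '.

After JOIN stock (4 rows):
cities.price | cities.yr | cities.amt | stock.qty | stock.price
6 | 6 | 7 | 2 | 6
4 | 4 | 4 | 4 | 4
4 | 4 | 4 | 1 | 4
9 | 1 | 3 | 4 | 9
After GROUP BY (3 rows):
cities.price | max_price
6 | 6
4 | 4
9 | 9
After ORDER BY (3 rows):
cities.price | max_price
4 | 4
6 | 6
9 | 9

== RESULT ==
cities.price | max_price
4 | 4
6 | 6
9 | 9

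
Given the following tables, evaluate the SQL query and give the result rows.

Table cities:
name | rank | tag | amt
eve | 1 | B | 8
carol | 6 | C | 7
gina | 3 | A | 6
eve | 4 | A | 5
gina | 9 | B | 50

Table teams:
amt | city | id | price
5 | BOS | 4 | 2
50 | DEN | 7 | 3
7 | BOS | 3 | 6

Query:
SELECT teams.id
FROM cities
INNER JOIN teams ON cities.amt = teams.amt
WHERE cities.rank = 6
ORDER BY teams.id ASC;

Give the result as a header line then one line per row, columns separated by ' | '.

After JOIN teams (3 rows):
cities.name | cities.rank | cities.tag | cities.amt | teams.amt | teams.city | teams.id | teams.price
carol | 6 | C | 7 | 7 | BOS | 3 | 6
eve | 4 | A | 5 | 5 | BOS | 4 | 2
gina | 9 | B | 50 | 50 | DEN | 7 | 3
After WHERE (1 rows):
cities.name | cities.rank | cities.tag | cities.amt | teams.amt | teams.city | teams.id | teams.price
carol | 6 | C | 7 | 7 | BOS | 3 | 6
After SELECT (1 rows):
teams.id
3
After ORDER BY (1 rows):
teams.id
3

== RESULT ==
teams.id
3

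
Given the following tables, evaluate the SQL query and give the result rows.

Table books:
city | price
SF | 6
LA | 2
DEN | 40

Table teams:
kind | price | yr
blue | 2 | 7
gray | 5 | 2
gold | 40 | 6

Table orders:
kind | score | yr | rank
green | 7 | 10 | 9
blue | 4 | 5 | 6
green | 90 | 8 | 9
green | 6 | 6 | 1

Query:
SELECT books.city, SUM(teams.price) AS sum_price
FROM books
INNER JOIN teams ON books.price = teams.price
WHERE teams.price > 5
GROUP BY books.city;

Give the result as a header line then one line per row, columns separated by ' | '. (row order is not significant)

== RESULT ==
books.city | sum_price
DEN | 40

Derivation:
After JOIN teams (2 rows):
books.city | books.price | teams.kind | teams.price | teams.yr
LA | 2 | blue | 2 | 7
DEN | 40 | gold | 40 | 6
After WHERE (1 rows):
books.city | books.price | teams.kind | teams.price | teams.yr
DEN | 40 | gold | 40 | 6
After GROUP BY (1 rows):
books.city | sum_price
DEN | 40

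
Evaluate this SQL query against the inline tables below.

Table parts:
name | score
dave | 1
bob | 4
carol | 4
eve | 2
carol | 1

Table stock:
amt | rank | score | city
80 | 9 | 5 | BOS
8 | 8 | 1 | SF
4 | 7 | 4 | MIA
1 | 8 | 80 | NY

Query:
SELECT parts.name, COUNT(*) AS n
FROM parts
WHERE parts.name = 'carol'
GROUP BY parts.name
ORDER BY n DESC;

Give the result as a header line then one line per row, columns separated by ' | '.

After WHERE (2 rows):
parts.name | parts.score
carol | 4
carol | 1
After GROUP BY (1 rows):
parts.name | n
carol | 2
After ORDER BY (1 rows):
parts.name | n
carol | 2

== RESULT ==
parts.name | n
carol | 2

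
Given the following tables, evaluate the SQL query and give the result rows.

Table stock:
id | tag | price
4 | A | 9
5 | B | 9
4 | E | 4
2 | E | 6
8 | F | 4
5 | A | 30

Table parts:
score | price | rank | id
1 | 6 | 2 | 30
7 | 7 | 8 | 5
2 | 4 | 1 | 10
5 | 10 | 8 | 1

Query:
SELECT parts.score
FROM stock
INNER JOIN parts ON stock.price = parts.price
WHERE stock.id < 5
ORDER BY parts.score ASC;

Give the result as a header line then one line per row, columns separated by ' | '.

After JOIN parts (3 rows):
stock.id | stock.tag | stock.price | parts.score | parts.price | parts.rank | parts.id
4 | E | 4 | 2 | 4 | 1 | 10
2 | E | 6 | 1 | 6 | 2 | 30
8 | F | 4 | 2 | 4 | 1 | 10
After WHERE (2 rows):
stock.id | stock.tag | stock.price | parts.score | parts.price | parts.rank | parts.id
4 | E | 4 | 2 | 4 | 1 | 10
2 | E | 6 | 1 | 6 | 2 | 30
After SELECT (2 rows):
parts.score
2
1
After ORDER BY (2 rows):
parts.score
1
2

== RESULT ==
parts.score
1
2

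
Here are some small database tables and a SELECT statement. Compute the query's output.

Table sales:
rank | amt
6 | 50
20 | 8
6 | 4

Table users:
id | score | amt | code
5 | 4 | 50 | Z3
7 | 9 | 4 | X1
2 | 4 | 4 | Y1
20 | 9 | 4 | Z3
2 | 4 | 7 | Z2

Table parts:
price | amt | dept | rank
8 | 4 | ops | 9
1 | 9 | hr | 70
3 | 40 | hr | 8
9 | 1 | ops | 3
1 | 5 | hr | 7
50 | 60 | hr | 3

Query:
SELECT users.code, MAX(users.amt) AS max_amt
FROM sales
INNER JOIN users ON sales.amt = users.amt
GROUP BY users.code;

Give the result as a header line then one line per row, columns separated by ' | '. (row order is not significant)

== RESULT ==
users.code | max_amt
Z3 | 50
X1 | 4
Y1 | 4

Derivation:
After JOIN users (4 rows):
sales.rank | sales.amt | users.id | users.score | users.amt | users.code
6 | 50 | 5 | 4 | 50 | Z3
6 | 4 | 7 | 9 | 4 | X1
6 | 4 | 2 | 4 | 4 | Y1
6 | 4 | 20 | 9 | 4 | Z3
After GROUP BY (3 rows):
users.code | max_amt
Z3 | 50
X1 | 4
Y1 | 4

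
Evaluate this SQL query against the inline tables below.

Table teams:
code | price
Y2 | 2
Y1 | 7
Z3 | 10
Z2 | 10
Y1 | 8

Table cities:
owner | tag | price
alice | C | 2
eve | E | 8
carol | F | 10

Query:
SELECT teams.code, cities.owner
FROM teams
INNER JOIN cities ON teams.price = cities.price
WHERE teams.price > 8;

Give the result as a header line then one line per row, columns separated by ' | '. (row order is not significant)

== RESULT ==
teams.code | cities.owner
Z3 | carol
Z2 | carol

Derivation:
After JOIN cities (4 rows):
teams.code | teams.price | cities.owner | cities.tag | cities.price
Y2 | 2 | alice | C | 2
Z3 | 10 | carol | F | 10
Z2 | 10 | carol | F | 10
Y1 | 8 | eve | E | 8
After WHERE (2 rows):
teams.code | teams.price | cities.owner | cities.tag | cities.price
Z3 | 10 | carol | F | 10
Z2 | 10 | carol | F | 10
After SELECT (2 rows):
teams.code | cities.owner
Z3 | carol
Z2 | carol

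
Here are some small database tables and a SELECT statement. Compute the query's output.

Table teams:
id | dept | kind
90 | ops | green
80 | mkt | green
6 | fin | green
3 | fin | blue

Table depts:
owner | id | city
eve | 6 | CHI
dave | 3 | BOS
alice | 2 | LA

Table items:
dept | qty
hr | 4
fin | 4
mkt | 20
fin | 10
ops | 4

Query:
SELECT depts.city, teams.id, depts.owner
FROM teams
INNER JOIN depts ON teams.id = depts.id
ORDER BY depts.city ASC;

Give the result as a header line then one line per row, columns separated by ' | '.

After JOIN depts (2 rows):
teams.id | teams.dept | teams.kind | depts.owner | depts.id | depts.city
6 | fin | green | eve | 6 | CHI
3 | fin | blue | dave | 3 | BOS
After SELECT (2 rows):
depts.city | teams.id | depts.owner
CHI | 6 | eve
BOS | 3 | dave
After ORDER BY (2 rows):
depts.city | teams.id | depts.owner
BOS | 3 | dave
CHI | 6 | eve

== RESULT ==
depts.city | teams.id | depts.owner
BOS | 3 | dave
CHI | 6 | eve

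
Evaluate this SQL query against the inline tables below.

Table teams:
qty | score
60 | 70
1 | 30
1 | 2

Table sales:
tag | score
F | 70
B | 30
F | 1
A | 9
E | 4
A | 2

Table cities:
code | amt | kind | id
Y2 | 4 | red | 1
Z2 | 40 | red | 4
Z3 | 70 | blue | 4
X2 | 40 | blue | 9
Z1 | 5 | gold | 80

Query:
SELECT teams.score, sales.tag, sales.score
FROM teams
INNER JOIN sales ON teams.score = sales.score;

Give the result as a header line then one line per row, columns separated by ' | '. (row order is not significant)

== RESULT ==
teams.score | sales.tag | sales.score
70 | F | 70
30 | B | 30
2 | A | 2

Derivation:
After JOIN sales (3 rows):
teams.qty | teams.score | sales.tag | sales.score
60 | 70 | F | 70
1 | 30 | B | 30
1 | 2 | A | 2
After SELECT (3 rows):
teams.score | sales.tag | sales.score
70 | F | 70
30 | B | 30
2 | A | 2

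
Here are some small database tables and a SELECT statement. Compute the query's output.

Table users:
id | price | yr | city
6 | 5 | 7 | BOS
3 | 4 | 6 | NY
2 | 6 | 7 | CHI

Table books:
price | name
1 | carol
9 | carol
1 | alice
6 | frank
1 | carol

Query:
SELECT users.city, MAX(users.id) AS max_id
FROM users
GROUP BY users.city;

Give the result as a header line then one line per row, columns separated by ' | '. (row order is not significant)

== RESULT ==
users.city | max_id
BOS | 6
NY | 3
CHI | 2

Derivation:
After GROUP BY (3 rows):
users.city | max_id
BOS | 6
NY | 3
CHI | 2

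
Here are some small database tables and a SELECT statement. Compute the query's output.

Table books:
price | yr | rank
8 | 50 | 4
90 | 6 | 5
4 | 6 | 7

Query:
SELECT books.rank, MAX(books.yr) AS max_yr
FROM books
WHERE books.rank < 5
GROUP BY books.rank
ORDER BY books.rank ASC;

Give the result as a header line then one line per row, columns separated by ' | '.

== RESULT ==
books.rank | max_yr
4 | 50

Derivation:
After WHERE (1 rows):
books.price | books.yr | books.rank
8 | 50 | 4
After GROUP BY (1 rows):
books.rank | max_yr
4 | 50
After ORDER BY (1 rows):
books.rank | max_yr
4 | 50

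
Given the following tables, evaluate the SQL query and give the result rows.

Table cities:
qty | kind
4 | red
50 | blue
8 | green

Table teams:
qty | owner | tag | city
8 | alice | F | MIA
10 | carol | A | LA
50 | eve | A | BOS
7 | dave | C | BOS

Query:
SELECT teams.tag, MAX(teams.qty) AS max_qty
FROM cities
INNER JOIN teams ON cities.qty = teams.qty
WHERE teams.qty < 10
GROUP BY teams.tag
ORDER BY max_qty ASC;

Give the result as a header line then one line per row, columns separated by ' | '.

After JOIN teams (2 rows):
cities.qty | cities.kind | teams.qty | teams.owner | teams.tag | teams.city
50 | blue | 50 | eve | A | BOS
8 | green | 8 | alice | F | MIA
After WHERE (1 rows):
cities.qty | cities.kind | teams.qty | teams.owner | teams.tag | teams.city
8 | green | 8 | alice | F | MIA
After GROUP BY (1 rows):
teams.tag | max_qty
F | 8
After ORDER BY (1 rows):
teams.tag | max_qty
F | 8

== RESULT ==
teams.tag | max_qty
F | 8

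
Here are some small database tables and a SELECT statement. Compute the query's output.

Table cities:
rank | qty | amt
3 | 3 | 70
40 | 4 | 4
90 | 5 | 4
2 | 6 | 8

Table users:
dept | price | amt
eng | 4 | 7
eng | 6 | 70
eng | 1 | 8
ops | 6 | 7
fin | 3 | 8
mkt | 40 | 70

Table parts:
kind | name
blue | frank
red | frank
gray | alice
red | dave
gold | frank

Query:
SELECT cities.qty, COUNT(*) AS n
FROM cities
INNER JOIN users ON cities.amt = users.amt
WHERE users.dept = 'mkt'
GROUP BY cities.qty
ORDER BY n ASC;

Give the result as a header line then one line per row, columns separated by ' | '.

== RESULT ==
cities.qty | n
3 | 1

Derivation:
After JOIN users (4 rows):
cities.rank | cities.qty | cities.amt | users.dept | users.price | users.amt
3 | 3 | 70 | eng | 6 | 70
3 | 3 | 70 | mkt | 40 | 70
2 | 6 | 8 | eng | 1 | 8
2 | 6 | 8 | fin | 3 | 8
After WHERE (1 rows):
cities.rank | cities.qty | cities.amt | users.dept | users.price | users.amt
3 | 3 | 70 | mkt | 40 | 70
After GROUP BY (1 rows):
cities.qty | n
3 | 1
After ORDER BY (1 rows):
cities.qty | n
3 | 1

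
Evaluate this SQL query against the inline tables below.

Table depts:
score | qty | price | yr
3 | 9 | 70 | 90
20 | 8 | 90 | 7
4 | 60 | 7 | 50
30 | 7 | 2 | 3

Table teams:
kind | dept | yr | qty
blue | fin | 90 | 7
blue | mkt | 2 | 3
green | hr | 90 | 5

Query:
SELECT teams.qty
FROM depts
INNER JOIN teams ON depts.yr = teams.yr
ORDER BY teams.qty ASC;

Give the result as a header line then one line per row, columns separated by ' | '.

After JOIN teams (2 rows):
depts.score | depts.qty | depts.price | depts.yr | teams.kind | teams.dept | teams.yr | teams.qty
3 | 9 | 70 | 90 | blue | fin | 90 | 7
3 | 9 | 70 | 90 | green | hr | 90 | 5
After SELECT (2 rows):
teams.qty
7
5
After ORDER BY (2 rows):
teams.qty
5
7

== RESULT ==
teams.qty
5
7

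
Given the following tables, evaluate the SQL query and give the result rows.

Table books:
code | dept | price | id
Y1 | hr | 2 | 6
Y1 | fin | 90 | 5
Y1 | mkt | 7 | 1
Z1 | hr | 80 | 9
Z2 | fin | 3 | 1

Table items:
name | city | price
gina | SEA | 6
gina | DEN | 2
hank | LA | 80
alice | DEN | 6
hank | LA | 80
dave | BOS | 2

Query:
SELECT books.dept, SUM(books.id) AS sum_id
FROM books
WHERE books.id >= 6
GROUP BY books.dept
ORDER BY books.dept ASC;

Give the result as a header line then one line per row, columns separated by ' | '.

After WHERE (2 rows):
books.code | books.dept | books.price | books.id
Y1 | hr | 2 | 6
Z1 | hr | 80 | 9
After GROUP BY (1 rows):
books.dept | sum_id
hr | 15
After ORDER BY (1 rows):
books.dept | sum_id
hr | 15

== RESULT ==
books.dept | sum_id
hr | 15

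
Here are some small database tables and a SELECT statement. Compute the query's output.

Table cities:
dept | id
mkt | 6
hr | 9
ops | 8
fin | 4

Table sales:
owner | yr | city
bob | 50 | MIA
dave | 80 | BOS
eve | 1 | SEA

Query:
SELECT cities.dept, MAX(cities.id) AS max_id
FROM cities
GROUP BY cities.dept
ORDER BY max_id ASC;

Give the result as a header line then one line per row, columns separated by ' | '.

== RESULT ==
cities.dept | max_id
fin | 4
mkt | 6
ops | 8
hr | 9

Derivation:
After GROUP BY (4 rows):
cities.dept | max_id
mkt | 6
hr | 9
ops | 8
fin | 4
After ORDER BY (4 rows):
cities.dept | max_id
fin | 4
mkt | 6
ops | 8
hr | 9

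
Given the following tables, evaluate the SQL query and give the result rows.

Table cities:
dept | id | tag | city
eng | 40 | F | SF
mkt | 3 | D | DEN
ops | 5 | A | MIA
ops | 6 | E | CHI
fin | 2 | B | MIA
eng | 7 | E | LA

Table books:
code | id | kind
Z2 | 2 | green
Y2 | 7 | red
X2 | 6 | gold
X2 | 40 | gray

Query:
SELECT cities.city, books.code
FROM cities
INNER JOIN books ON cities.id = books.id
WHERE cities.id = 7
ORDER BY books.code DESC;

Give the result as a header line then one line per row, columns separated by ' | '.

== RESULT ==
cities.city | books.code
LA | Y2

Derivation:
After JOIN books (4 rows):
cities.dept | cities.id | cities.tag | cities.city | books.code | books.id | books.kind
eng | 40 | F | SF | X2 | 40 | gray
ops | 6 | E | CHI | X2 | 6 | gold
fin | 2 | B | MIA | Z2 | 2 | green
eng | 7 | E | LA | Y2 | 7 | red
After WHERE (1 rows):
cities.dept | cities.id | cities.tag | cities.city | books.code | books.id | books.kind
eng | 7 | E | LA | Y2 | 7 | red
After SELECT (1 rows):
cities.city | books.code
LA | Y2
After ORDER BY (1 rows):
cities.city | books.code
LA | Y2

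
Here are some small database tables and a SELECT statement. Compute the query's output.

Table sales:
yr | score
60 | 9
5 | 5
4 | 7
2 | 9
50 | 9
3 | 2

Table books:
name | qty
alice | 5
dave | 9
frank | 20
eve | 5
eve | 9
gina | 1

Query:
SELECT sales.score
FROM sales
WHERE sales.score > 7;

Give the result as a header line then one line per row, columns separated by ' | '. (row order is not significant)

== RESULT ==
sales.score
9
9
9

Derivation:
After WHERE (3 rows):
sales.yr | sales.score
60 | 9
2 | 9
50 | 9
After SELECT (3 rows):
sales.score
9
9
9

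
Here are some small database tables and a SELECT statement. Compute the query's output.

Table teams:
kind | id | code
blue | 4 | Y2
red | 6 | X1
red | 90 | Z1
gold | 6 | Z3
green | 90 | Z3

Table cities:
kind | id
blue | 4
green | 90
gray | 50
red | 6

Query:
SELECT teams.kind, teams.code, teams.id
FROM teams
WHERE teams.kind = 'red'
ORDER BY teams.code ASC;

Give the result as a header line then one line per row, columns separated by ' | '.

== RESULT ==
teams.kind | teams.code | teams.id
red | X1 | 6
red | Z1 | 90

Derivation:
After WHERE (2 rows):
teams.kind | teams.id | teams.code
red | 6 | X1
red | 90 | Z1
After SELECT (2 rows):
teams.kind | teams.code | teams.id
red | X1 | 6
red | Z1 | 90
After ORDER BY (2 rows):
teams.kind | teams.code | teams.id
red | X1 | 6
red | Z1 | 90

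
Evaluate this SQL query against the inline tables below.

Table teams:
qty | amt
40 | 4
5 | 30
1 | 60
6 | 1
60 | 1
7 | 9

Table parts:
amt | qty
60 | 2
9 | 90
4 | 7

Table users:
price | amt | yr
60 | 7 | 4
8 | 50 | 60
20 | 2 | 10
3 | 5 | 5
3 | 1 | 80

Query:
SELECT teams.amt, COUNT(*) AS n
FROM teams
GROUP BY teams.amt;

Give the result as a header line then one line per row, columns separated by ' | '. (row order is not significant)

== RESULT ==
teams.amt | n
4 | 1
30 | 1
60 | 1
1 | 2
9 | 1

Derivation:
After GROUP BY (5 rows):
teams.amt | n
4 | 1
30 | 1
60 | 1
1 | 2
9 | 1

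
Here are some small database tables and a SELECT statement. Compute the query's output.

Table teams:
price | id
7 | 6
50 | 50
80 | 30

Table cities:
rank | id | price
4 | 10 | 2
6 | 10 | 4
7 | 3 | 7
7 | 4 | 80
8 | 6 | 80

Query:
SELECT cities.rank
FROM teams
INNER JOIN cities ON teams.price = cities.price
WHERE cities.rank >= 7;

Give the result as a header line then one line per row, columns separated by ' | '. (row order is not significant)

== RESULT ==
cities.rank
7
7
8

Derivation:
After JOIN cities (3 rows):
teams.price | teams.id | cities.rank | cities.id | cities.price
7 | 6 | 7 | 3 | 7
80 | 30 | 7 | 4 | 80
80 | 30 | 8 | 6 | 80
After WHERE (3 rows):
teams.price | teams.id | cities.rank | cities.id | cities.price
7 | 6 | 7 | 3 | 7
80 | 30 | 7 | 4 | 80
80 | 30 | 8 | 6 | 80
After SELECT (3 rows):
cities.rank
7
7
8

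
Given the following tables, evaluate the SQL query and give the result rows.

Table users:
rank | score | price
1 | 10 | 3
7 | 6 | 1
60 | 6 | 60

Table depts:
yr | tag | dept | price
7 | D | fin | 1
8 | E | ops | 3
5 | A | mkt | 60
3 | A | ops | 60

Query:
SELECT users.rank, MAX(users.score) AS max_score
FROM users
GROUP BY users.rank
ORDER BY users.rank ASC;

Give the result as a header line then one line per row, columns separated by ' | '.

After GROUP BY (3 rows):
users.rank | max_score
1 | 10
7 | 6
60 | 6
After ORDER BY (3 rows):
users.rank | max_score
1 | 10
7 | 6
60 | 6

== RESULT ==
users.rank | max_score
1 | 10
7 | 6
60 | 6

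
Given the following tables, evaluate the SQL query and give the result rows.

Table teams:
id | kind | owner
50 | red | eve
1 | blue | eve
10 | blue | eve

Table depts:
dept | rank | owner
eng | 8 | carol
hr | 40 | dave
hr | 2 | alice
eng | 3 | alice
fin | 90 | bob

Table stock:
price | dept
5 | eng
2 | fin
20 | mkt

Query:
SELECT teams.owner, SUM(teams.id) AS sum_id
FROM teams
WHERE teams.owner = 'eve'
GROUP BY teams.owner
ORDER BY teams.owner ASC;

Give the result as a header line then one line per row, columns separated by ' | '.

== RESULT ==
teams.owner | sum_id
eve | 61

Derivation:
After WHERE (3 rows):
teams.id | teams.kind | teams.owner
50 | red | eve
1 | blue | eve
10 | blue | eve
After GROUP BY (1 rows):
teams.owner | sum_id
eve | 61
After ORDER BY (1 rows):
teams.owner | sum_id
eve | 61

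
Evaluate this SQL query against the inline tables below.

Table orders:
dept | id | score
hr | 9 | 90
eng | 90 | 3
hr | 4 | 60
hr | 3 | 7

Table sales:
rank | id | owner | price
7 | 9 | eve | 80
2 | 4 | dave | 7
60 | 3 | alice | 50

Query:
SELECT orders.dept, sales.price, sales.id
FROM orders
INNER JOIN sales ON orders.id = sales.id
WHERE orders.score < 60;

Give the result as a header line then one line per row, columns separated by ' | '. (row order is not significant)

After JOIN sales (3 rows):
orders.dept | orders.id | orders.score | sales.rank | sales.id | sales.owner | sales.price
hr | 9 | 90 | 7 | 9 | eve | 80
hr | 4 | 60 | 2 | 4 | dave | 7
hr | 3 | 7 | 60 | 3 | alice | 50
After WHERE (1 rows):
orders.dept | orders.id | orders.score | sales.rank | sales.id | sales.owner | sales.price
hr | 3 | 7 | 60 | 3 | alice | 50
After SELECT (1 rows):
orders.dept | sales.price | sales.id
hr | 50 | 3

== RESULT ==
orders.dept | sales.price | sales.id
hr | 50 | 3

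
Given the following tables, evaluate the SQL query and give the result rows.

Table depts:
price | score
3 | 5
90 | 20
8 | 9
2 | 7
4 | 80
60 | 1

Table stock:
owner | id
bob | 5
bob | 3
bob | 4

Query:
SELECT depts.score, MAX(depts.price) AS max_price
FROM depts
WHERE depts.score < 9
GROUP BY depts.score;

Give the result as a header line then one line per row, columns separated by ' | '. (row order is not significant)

After WHERE (3 rows):
depts.price | depts.score
3 | 5
2 | 7
60 | 1
After GROUP BY (3 rows):
depts.score | max_price
5 | 3
7 | 2
1 | 60

== RESULT ==
depts.score | max_price
5 | 3
7 | 2
1 | 60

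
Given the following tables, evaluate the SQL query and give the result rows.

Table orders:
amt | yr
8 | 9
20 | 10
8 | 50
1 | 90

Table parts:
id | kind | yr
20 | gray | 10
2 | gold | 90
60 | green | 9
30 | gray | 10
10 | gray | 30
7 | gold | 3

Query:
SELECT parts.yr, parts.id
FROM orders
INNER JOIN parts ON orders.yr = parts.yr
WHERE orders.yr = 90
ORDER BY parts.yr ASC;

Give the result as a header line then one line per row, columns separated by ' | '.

== RESULT ==
parts.yr | parts.id
90 | 2

Derivation:
After JOIN parts (4 rows):
orders.amt | orders.yr | parts.id | parts.kind | parts.yr
8 | 9 | 60 | green | 9
20 | 10 | 20 | gray | 10
20 | 10 | 30 | gray | 10
1 | 90 | 2 | gold | 90
After WHERE (1 rows):
orders.amt | orders.yr | parts.id | parts.kind | parts.yr
1 | 90 | 2 | gold | 90
After SELECT (1 rows):
parts.yr | parts.id
90 | 2
After ORDER BY (1 rows):
parts.yr | parts.id
90 | 2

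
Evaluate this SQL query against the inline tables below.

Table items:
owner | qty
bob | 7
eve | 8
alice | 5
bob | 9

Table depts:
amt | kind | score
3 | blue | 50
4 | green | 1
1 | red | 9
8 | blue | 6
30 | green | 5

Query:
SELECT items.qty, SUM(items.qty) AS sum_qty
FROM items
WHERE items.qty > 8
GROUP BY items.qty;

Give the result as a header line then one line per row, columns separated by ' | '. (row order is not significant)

After WHERE (1 rows):
items.owner | items.qty
bob | 9
After GROUP BY (1 rows):
items.qty | sum_qty
9 | 9

== RESULT ==
items.qty | sum_qty
9 | 9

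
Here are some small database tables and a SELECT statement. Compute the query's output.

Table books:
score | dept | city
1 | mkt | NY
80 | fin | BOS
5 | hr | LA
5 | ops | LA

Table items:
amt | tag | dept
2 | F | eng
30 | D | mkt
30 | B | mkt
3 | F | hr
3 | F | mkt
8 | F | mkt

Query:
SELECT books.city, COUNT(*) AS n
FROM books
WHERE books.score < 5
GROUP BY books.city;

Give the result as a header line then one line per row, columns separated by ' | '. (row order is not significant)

== RESULT ==
books.city | n
NY | 1

Derivation:
After WHERE (1 rows):
books.score | books.dept | books.city
1 | mkt | NY
After GROUP BY (1 rows):
books.city | n
NY | 1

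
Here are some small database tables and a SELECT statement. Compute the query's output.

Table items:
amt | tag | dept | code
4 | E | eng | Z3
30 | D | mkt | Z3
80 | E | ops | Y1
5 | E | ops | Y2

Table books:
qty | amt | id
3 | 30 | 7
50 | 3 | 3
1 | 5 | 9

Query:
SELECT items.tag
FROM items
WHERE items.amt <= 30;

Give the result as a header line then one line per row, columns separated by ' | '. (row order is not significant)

After WHERE (3 rows):
items.amt | items.tag | items.dept | items.code
4 | E | eng | Z3
30 | D | mkt | Z3
5 | E | ops | Y2
After SELECT (3 rows):
items.tag
E
D
E

== RESULT ==
items.tag
E
D
E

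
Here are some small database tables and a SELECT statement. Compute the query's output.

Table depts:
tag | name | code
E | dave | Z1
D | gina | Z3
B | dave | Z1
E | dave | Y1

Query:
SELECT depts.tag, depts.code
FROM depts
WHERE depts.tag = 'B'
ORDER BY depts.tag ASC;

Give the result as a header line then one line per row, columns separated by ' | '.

After WHERE (1 rows):
depts.tag | depts.name | depts.code
B | dave | Z1
After SELECT (1 rows):
depts.tag | depts.code
B | Z1
After ORDER BY (1 rows):
depts.tag | depts.code
B | Z1

== RESULT ==
depts.tag | depts.code
B | Z1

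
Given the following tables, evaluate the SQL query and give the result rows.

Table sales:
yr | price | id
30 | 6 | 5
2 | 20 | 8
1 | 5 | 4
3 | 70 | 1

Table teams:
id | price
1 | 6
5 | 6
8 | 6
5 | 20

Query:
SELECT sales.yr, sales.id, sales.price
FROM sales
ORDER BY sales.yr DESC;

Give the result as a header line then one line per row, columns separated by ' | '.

== RESULT ==
sales.yr | sales.id | sales.price
30 | 5 | 6
3 | 1 | 70
2 | 8 | 20
1 | 4 | 5

Derivation:
After SELECT (4 rows):
sales.yr | sales.id | sales.price
30 | 5 | 6
2 | 8 | 20
1 | 4 | 5
3 | 1 | 70
After ORDER BY (4 rows):
sales.yr | sales.id | sales.price
30 | 5 | 6
3 | 1 | 70
2 | 8 | 20
1 | 4 | 5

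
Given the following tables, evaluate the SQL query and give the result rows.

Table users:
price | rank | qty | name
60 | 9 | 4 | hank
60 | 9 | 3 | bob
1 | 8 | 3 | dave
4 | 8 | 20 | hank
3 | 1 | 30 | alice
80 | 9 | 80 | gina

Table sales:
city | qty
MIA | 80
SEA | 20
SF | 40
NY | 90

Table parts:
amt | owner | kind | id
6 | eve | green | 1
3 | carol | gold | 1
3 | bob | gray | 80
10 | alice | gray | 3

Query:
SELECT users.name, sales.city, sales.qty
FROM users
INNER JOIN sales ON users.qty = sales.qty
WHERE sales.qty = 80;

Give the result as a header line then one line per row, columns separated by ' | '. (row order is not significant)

== RESULT ==
users.name | sales.city | sales.qty
gina | MIA | 80

Derivation:
After JOIN sales (2 rows):
users.price | users.rank | users.qty | users.name | sales.city | sales.qty
4 | 8 | 20 | hank | SEA | 20
80 | 9 | 80 | gina | MIA | 80
After WHERE (1 rows):
users.price | users.rank | users.qty | users.name | sales.city | sales.qty
80 | 9 | 80 | gina | MIA | 80
After SELECT (1 rows):
users.name | sales.city | sales.qty
gina | MIA | 80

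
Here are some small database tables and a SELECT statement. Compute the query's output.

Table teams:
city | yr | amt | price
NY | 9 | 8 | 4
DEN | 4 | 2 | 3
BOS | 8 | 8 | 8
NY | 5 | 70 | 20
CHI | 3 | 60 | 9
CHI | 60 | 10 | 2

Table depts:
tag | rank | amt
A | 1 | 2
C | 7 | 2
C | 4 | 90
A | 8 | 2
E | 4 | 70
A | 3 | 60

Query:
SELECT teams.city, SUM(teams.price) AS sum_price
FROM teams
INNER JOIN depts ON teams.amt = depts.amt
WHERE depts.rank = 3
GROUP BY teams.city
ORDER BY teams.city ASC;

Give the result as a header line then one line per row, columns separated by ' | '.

== RESULT ==
teams.city | sum_price
CHI | 9

Derivation:
After JOIN depts (5 rows):
teams.city | teams.yr | teams.amt | teams.price | depts.tag | depts.rank | depts.amt
DEN | 4 | 2 | 3 | A | 1 | 2
DEN | 4 | 2 | 3 | C | 7 | 2
DEN | 4 | 2 | 3 | A | 8 | 2
NY | 5 | 70 | 20 | E | 4 | 70
CHI | 3 | 60 | 9 | A | 3 | 60
After WHERE (1 rows):
teams.city | teams.yr | teams.amt | teams.price | depts.tag | depts.rank | depts.amt
CHI | 3 | 60 | 9 | A | 3 | 60
After GROUP BY (1 rows):
teams.city | sum_price
CHI | 9
After ORDER BY (1 rows):
teams.city | sum_price
CHI | 9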